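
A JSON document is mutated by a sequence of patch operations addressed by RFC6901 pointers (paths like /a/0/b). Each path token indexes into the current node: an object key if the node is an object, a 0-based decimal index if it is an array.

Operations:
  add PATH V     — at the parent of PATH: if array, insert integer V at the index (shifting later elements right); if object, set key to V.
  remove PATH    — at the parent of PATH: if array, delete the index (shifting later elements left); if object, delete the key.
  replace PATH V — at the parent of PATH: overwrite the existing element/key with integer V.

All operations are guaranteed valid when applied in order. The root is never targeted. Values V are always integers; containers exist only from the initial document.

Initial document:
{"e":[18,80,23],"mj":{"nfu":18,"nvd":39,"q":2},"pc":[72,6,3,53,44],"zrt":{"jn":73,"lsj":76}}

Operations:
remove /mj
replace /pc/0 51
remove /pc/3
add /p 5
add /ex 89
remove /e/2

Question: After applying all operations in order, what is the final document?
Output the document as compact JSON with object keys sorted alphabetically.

Answer: {"e":[18,80],"ex":89,"p":5,"pc":[51,6,3,44],"zrt":{"jn":73,"lsj":76}}

Derivation:
After op 1 (remove /mj): {"e":[18,80,23],"pc":[72,6,3,53,44],"zrt":{"jn":73,"lsj":76}}
After op 2 (replace /pc/0 51): {"e":[18,80,23],"pc":[51,6,3,53,44],"zrt":{"jn":73,"lsj":76}}
After op 3 (remove /pc/3): {"e":[18,80,23],"pc":[51,6,3,44],"zrt":{"jn":73,"lsj":76}}
After op 4 (add /p 5): {"e":[18,80,23],"p":5,"pc":[51,6,3,44],"zrt":{"jn":73,"lsj":76}}
After op 5 (add /ex 89): {"e":[18,80,23],"ex":89,"p":5,"pc":[51,6,3,44],"zrt":{"jn":73,"lsj":76}}
After op 6 (remove /e/2): {"e":[18,80],"ex":89,"p":5,"pc":[51,6,3,44],"zrt":{"jn":73,"lsj":76}}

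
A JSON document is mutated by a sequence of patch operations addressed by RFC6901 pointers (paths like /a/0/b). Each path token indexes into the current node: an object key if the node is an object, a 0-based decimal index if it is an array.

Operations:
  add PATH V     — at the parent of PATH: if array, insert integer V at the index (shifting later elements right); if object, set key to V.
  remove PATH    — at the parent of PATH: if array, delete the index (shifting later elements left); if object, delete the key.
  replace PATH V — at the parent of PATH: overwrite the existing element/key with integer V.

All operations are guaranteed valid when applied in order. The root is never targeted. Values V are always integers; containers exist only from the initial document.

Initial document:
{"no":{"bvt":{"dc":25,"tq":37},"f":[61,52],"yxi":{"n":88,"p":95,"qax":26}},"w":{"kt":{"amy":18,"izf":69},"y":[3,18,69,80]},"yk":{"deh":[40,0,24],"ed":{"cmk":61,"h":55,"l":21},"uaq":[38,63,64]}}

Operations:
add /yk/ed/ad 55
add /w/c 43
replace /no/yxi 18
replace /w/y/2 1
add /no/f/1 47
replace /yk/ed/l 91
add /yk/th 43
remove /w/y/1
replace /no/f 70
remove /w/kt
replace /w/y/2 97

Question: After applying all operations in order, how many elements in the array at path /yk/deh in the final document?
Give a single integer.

After op 1 (add /yk/ed/ad 55): {"no":{"bvt":{"dc":25,"tq":37},"f":[61,52],"yxi":{"n":88,"p":95,"qax":26}},"w":{"kt":{"amy":18,"izf":69},"y":[3,18,69,80]},"yk":{"deh":[40,0,24],"ed":{"ad":55,"cmk":61,"h":55,"l":21},"uaq":[38,63,64]}}
After op 2 (add /w/c 43): {"no":{"bvt":{"dc":25,"tq":37},"f":[61,52],"yxi":{"n":88,"p":95,"qax":26}},"w":{"c":43,"kt":{"amy":18,"izf":69},"y":[3,18,69,80]},"yk":{"deh":[40,0,24],"ed":{"ad":55,"cmk":61,"h":55,"l":21},"uaq":[38,63,64]}}
After op 3 (replace /no/yxi 18): {"no":{"bvt":{"dc":25,"tq":37},"f":[61,52],"yxi":18},"w":{"c":43,"kt":{"amy":18,"izf":69},"y":[3,18,69,80]},"yk":{"deh":[40,0,24],"ed":{"ad":55,"cmk":61,"h":55,"l":21},"uaq":[38,63,64]}}
After op 4 (replace /w/y/2 1): {"no":{"bvt":{"dc":25,"tq":37},"f":[61,52],"yxi":18},"w":{"c":43,"kt":{"amy":18,"izf":69},"y":[3,18,1,80]},"yk":{"deh":[40,0,24],"ed":{"ad":55,"cmk":61,"h":55,"l":21},"uaq":[38,63,64]}}
After op 5 (add /no/f/1 47): {"no":{"bvt":{"dc":25,"tq":37},"f":[61,47,52],"yxi":18},"w":{"c":43,"kt":{"amy":18,"izf":69},"y":[3,18,1,80]},"yk":{"deh":[40,0,24],"ed":{"ad":55,"cmk":61,"h":55,"l":21},"uaq":[38,63,64]}}
After op 6 (replace /yk/ed/l 91): {"no":{"bvt":{"dc":25,"tq":37},"f":[61,47,52],"yxi":18},"w":{"c":43,"kt":{"amy":18,"izf":69},"y":[3,18,1,80]},"yk":{"deh":[40,0,24],"ed":{"ad":55,"cmk":61,"h":55,"l":91},"uaq":[38,63,64]}}
After op 7 (add /yk/th 43): {"no":{"bvt":{"dc":25,"tq":37},"f":[61,47,52],"yxi":18},"w":{"c":43,"kt":{"amy":18,"izf":69},"y":[3,18,1,80]},"yk":{"deh":[40,0,24],"ed":{"ad":55,"cmk":61,"h":55,"l":91},"th":43,"uaq":[38,63,64]}}
After op 8 (remove /w/y/1): {"no":{"bvt":{"dc":25,"tq":37},"f":[61,47,52],"yxi":18},"w":{"c":43,"kt":{"amy":18,"izf":69},"y":[3,1,80]},"yk":{"deh":[40,0,24],"ed":{"ad":55,"cmk":61,"h":55,"l":91},"th":43,"uaq":[38,63,64]}}
After op 9 (replace /no/f 70): {"no":{"bvt":{"dc":25,"tq":37},"f":70,"yxi":18},"w":{"c":43,"kt":{"amy":18,"izf":69},"y":[3,1,80]},"yk":{"deh":[40,0,24],"ed":{"ad":55,"cmk":61,"h":55,"l":91},"th":43,"uaq":[38,63,64]}}
After op 10 (remove /w/kt): {"no":{"bvt":{"dc":25,"tq":37},"f":70,"yxi":18},"w":{"c":43,"y":[3,1,80]},"yk":{"deh":[40,0,24],"ed":{"ad":55,"cmk":61,"h":55,"l":91},"th":43,"uaq":[38,63,64]}}
After op 11 (replace /w/y/2 97): {"no":{"bvt":{"dc":25,"tq":37},"f":70,"yxi":18},"w":{"c":43,"y":[3,1,97]},"yk":{"deh":[40,0,24],"ed":{"ad":55,"cmk":61,"h":55,"l":91},"th":43,"uaq":[38,63,64]}}
Size at path /yk/deh: 3

Answer: 3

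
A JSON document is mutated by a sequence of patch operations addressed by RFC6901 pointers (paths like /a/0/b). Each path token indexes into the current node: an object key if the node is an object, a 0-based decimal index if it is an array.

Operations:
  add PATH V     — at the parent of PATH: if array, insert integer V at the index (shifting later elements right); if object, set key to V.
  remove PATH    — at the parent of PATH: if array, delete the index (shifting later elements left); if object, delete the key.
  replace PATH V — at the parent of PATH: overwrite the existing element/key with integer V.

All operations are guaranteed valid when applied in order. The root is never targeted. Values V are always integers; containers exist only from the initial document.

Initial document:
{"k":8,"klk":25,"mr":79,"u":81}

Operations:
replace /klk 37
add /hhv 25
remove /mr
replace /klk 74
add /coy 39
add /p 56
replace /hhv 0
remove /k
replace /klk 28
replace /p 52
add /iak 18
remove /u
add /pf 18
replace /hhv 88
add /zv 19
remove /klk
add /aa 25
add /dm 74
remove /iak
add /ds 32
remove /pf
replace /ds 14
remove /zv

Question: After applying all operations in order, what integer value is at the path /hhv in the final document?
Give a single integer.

After op 1 (replace /klk 37): {"k":8,"klk":37,"mr":79,"u":81}
After op 2 (add /hhv 25): {"hhv":25,"k":8,"klk":37,"mr":79,"u":81}
After op 3 (remove /mr): {"hhv":25,"k":8,"klk":37,"u":81}
After op 4 (replace /klk 74): {"hhv":25,"k":8,"klk":74,"u":81}
After op 5 (add /coy 39): {"coy":39,"hhv":25,"k":8,"klk":74,"u":81}
After op 6 (add /p 56): {"coy":39,"hhv":25,"k":8,"klk":74,"p":56,"u":81}
After op 7 (replace /hhv 0): {"coy":39,"hhv":0,"k":8,"klk":74,"p":56,"u":81}
After op 8 (remove /k): {"coy":39,"hhv":0,"klk":74,"p":56,"u":81}
After op 9 (replace /klk 28): {"coy":39,"hhv":0,"klk":28,"p":56,"u":81}
After op 10 (replace /p 52): {"coy":39,"hhv":0,"klk":28,"p":52,"u":81}
After op 11 (add /iak 18): {"coy":39,"hhv":0,"iak":18,"klk":28,"p":52,"u":81}
After op 12 (remove /u): {"coy":39,"hhv":0,"iak":18,"klk":28,"p":52}
After op 13 (add /pf 18): {"coy":39,"hhv":0,"iak":18,"klk":28,"p":52,"pf":18}
After op 14 (replace /hhv 88): {"coy":39,"hhv":88,"iak":18,"klk":28,"p":52,"pf":18}
After op 15 (add /zv 19): {"coy":39,"hhv":88,"iak":18,"klk":28,"p":52,"pf":18,"zv":19}
After op 16 (remove /klk): {"coy":39,"hhv":88,"iak":18,"p":52,"pf":18,"zv":19}
After op 17 (add /aa 25): {"aa":25,"coy":39,"hhv":88,"iak":18,"p":52,"pf":18,"zv":19}
After op 18 (add /dm 74): {"aa":25,"coy":39,"dm":74,"hhv":88,"iak":18,"p":52,"pf":18,"zv":19}
After op 19 (remove /iak): {"aa":25,"coy":39,"dm":74,"hhv":88,"p":52,"pf":18,"zv":19}
After op 20 (add /ds 32): {"aa":25,"coy":39,"dm":74,"ds":32,"hhv":88,"p":52,"pf":18,"zv":19}
After op 21 (remove /pf): {"aa":25,"coy":39,"dm":74,"ds":32,"hhv":88,"p":52,"zv":19}
After op 22 (replace /ds 14): {"aa":25,"coy":39,"dm":74,"ds":14,"hhv":88,"p":52,"zv":19}
After op 23 (remove /zv): {"aa":25,"coy":39,"dm":74,"ds":14,"hhv":88,"p":52}
Value at /hhv: 88

Answer: 88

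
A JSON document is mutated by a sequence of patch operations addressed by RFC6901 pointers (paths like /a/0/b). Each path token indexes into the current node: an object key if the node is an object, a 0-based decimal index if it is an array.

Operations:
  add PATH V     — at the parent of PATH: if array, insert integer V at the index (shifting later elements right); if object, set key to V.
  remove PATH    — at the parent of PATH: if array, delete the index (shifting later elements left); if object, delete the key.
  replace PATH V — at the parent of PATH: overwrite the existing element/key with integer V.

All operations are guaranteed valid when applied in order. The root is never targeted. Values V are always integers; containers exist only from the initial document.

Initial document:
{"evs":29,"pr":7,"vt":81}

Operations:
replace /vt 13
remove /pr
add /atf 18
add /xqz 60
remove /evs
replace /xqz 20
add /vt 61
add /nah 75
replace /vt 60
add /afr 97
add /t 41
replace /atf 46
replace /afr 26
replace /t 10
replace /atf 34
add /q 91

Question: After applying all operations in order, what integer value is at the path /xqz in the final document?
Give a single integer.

Answer: 20

Derivation:
After op 1 (replace /vt 13): {"evs":29,"pr":7,"vt":13}
After op 2 (remove /pr): {"evs":29,"vt":13}
After op 3 (add /atf 18): {"atf":18,"evs":29,"vt":13}
After op 4 (add /xqz 60): {"atf":18,"evs":29,"vt":13,"xqz":60}
After op 5 (remove /evs): {"atf":18,"vt":13,"xqz":60}
After op 6 (replace /xqz 20): {"atf":18,"vt":13,"xqz":20}
After op 7 (add /vt 61): {"atf":18,"vt":61,"xqz":20}
After op 8 (add /nah 75): {"atf":18,"nah":75,"vt":61,"xqz":20}
After op 9 (replace /vt 60): {"atf":18,"nah":75,"vt":60,"xqz":20}
After op 10 (add /afr 97): {"afr":97,"atf":18,"nah":75,"vt":60,"xqz":20}
After op 11 (add /t 41): {"afr":97,"atf":18,"nah":75,"t":41,"vt":60,"xqz":20}
After op 12 (replace /atf 46): {"afr":97,"atf":46,"nah":75,"t":41,"vt":60,"xqz":20}
After op 13 (replace /afr 26): {"afr":26,"atf":46,"nah":75,"t":41,"vt":60,"xqz":20}
After op 14 (replace /t 10): {"afr":26,"atf":46,"nah":75,"t":10,"vt":60,"xqz":20}
After op 15 (replace /atf 34): {"afr":26,"atf":34,"nah":75,"t":10,"vt":60,"xqz":20}
After op 16 (add /q 91): {"afr":26,"atf":34,"nah":75,"q":91,"t":10,"vt":60,"xqz":20}
Value at /xqz: 20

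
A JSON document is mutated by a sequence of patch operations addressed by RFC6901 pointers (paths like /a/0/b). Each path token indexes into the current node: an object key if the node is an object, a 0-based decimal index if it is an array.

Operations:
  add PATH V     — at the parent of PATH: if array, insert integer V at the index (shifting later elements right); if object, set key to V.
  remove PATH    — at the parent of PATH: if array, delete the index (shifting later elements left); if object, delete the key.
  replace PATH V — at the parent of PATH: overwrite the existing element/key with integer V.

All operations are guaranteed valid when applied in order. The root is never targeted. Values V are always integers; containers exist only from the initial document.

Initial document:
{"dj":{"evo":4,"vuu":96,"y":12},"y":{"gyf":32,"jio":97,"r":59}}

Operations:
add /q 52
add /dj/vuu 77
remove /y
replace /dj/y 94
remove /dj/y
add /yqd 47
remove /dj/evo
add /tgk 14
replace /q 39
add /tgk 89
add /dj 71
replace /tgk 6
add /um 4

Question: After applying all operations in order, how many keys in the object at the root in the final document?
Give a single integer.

After op 1 (add /q 52): {"dj":{"evo":4,"vuu":96,"y":12},"q":52,"y":{"gyf":32,"jio":97,"r":59}}
After op 2 (add /dj/vuu 77): {"dj":{"evo":4,"vuu":77,"y":12},"q":52,"y":{"gyf":32,"jio":97,"r":59}}
After op 3 (remove /y): {"dj":{"evo":4,"vuu":77,"y":12},"q":52}
After op 4 (replace /dj/y 94): {"dj":{"evo":4,"vuu":77,"y":94},"q":52}
After op 5 (remove /dj/y): {"dj":{"evo":4,"vuu":77},"q":52}
After op 6 (add /yqd 47): {"dj":{"evo":4,"vuu":77},"q":52,"yqd":47}
After op 7 (remove /dj/evo): {"dj":{"vuu":77},"q":52,"yqd":47}
After op 8 (add /tgk 14): {"dj":{"vuu":77},"q":52,"tgk":14,"yqd":47}
After op 9 (replace /q 39): {"dj":{"vuu":77},"q":39,"tgk":14,"yqd":47}
After op 10 (add /tgk 89): {"dj":{"vuu":77},"q":39,"tgk":89,"yqd":47}
After op 11 (add /dj 71): {"dj":71,"q":39,"tgk":89,"yqd":47}
After op 12 (replace /tgk 6): {"dj":71,"q":39,"tgk":6,"yqd":47}
After op 13 (add /um 4): {"dj":71,"q":39,"tgk":6,"um":4,"yqd":47}
Size at the root: 5

Answer: 5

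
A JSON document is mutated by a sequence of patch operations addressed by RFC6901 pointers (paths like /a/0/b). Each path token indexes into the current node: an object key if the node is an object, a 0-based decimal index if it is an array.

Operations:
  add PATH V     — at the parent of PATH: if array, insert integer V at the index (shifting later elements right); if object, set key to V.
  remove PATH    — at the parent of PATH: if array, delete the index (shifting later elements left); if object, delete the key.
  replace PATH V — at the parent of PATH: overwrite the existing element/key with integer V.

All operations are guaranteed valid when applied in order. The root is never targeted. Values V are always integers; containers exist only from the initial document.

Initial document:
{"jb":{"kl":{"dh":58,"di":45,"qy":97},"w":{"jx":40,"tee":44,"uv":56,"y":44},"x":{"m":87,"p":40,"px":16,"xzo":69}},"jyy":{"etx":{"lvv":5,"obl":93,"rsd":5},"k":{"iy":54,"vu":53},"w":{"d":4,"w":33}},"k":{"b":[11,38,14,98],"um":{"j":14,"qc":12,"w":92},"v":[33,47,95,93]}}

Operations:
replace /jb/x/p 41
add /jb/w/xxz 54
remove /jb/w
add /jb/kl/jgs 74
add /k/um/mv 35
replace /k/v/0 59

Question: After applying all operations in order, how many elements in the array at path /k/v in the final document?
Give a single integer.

After op 1 (replace /jb/x/p 41): {"jb":{"kl":{"dh":58,"di":45,"qy":97},"w":{"jx":40,"tee":44,"uv":56,"y":44},"x":{"m":87,"p":41,"px":16,"xzo":69}},"jyy":{"etx":{"lvv":5,"obl":93,"rsd":5},"k":{"iy":54,"vu":53},"w":{"d":4,"w":33}},"k":{"b":[11,38,14,98],"um":{"j":14,"qc":12,"w":92},"v":[33,47,95,93]}}
After op 2 (add /jb/w/xxz 54): {"jb":{"kl":{"dh":58,"di":45,"qy":97},"w":{"jx":40,"tee":44,"uv":56,"xxz":54,"y":44},"x":{"m":87,"p":41,"px":16,"xzo":69}},"jyy":{"etx":{"lvv":5,"obl":93,"rsd":5},"k":{"iy":54,"vu":53},"w":{"d":4,"w":33}},"k":{"b":[11,38,14,98],"um":{"j":14,"qc":12,"w":92},"v":[33,47,95,93]}}
After op 3 (remove /jb/w): {"jb":{"kl":{"dh":58,"di":45,"qy":97},"x":{"m":87,"p":41,"px":16,"xzo":69}},"jyy":{"etx":{"lvv":5,"obl":93,"rsd":5},"k":{"iy":54,"vu":53},"w":{"d":4,"w":33}},"k":{"b":[11,38,14,98],"um":{"j":14,"qc":12,"w":92},"v":[33,47,95,93]}}
After op 4 (add /jb/kl/jgs 74): {"jb":{"kl":{"dh":58,"di":45,"jgs":74,"qy":97},"x":{"m":87,"p":41,"px":16,"xzo":69}},"jyy":{"etx":{"lvv":5,"obl":93,"rsd":5},"k":{"iy":54,"vu":53},"w":{"d":4,"w":33}},"k":{"b":[11,38,14,98],"um":{"j":14,"qc":12,"w":92},"v":[33,47,95,93]}}
After op 5 (add /k/um/mv 35): {"jb":{"kl":{"dh":58,"di":45,"jgs":74,"qy":97},"x":{"m":87,"p":41,"px":16,"xzo":69}},"jyy":{"etx":{"lvv":5,"obl":93,"rsd":5},"k":{"iy":54,"vu":53},"w":{"d":4,"w":33}},"k":{"b":[11,38,14,98],"um":{"j":14,"mv":35,"qc":12,"w":92},"v":[33,47,95,93]}}
After op 6 (replace /k/v/0 59): {"jb":{"kl":{"dh":58,"di":45,"jgs":74,"qy":97},"x":{"m":87,"p":41,"px":16,"xzo":69}},"jyy":{"etx":{"lvv":5,"obl":93,"rsd":5},"k":{"iy":54,"vu":53},"w":{"d":4,"w":33}},"k":{"b":[11,38,14,98],"um":{"j":14,"mv":35,"qc":12,"w":92},"v":[59,47,95,93]}}
Size at path /k/v: 4

Answer: 4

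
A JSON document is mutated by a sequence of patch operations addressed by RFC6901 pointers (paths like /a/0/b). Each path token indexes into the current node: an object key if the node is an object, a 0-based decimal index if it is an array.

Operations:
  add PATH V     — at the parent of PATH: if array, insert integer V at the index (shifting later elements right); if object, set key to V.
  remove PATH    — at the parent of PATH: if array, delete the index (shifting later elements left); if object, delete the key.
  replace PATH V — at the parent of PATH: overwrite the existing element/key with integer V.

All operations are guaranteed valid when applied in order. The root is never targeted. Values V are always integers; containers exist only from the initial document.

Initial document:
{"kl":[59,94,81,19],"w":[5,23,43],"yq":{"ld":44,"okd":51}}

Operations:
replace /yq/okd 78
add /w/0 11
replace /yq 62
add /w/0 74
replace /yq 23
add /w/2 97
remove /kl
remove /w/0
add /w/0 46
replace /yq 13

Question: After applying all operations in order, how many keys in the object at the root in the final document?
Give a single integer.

Answer: 2

Derivation:
After op 1 (replace /yq/okd 78): {"kl":[59,94,81,19],"w":[5,23,43],"yq":{"ld":44,"okd":78}}
After op 2 (add /w/0 11): {"kl":[59,94,81,19],"w":[11,5,23,43],"yq":{"ld":44,"okd":78}}
After op 3 (replace /yq 62): {"kl":[59,94,81,19],"w":[11,5,23,43],"yq":62}
After op 4 (add /w/0 74): {"kl":[59,94,81,19],"w":[74,11,5,23,43],"yq":62}
After op 5 (replace /yq 23): {"kl":[59,94,81,19],"w":[74,11,5,23,43],"yq":23}
After op 6 (add /w/2 97): {"kl":[59,94,81,19],"w":[74,11,97,5,23,43],"yq":23}
After op 7 (remove /kl): {"w":[74,11,97,5,23,43],"yq":23}
After op 8 (remove /w/0): {"w":[11,97,5,23,43],"yq":23}
After op 9 (add /w/0 46): {"w":[46,11,97,5,23,43],"yq":23}
After op 10 (replace /yq 13): {"w":[46,11,97,5,23,43],"yq":13}
Size at the root: 2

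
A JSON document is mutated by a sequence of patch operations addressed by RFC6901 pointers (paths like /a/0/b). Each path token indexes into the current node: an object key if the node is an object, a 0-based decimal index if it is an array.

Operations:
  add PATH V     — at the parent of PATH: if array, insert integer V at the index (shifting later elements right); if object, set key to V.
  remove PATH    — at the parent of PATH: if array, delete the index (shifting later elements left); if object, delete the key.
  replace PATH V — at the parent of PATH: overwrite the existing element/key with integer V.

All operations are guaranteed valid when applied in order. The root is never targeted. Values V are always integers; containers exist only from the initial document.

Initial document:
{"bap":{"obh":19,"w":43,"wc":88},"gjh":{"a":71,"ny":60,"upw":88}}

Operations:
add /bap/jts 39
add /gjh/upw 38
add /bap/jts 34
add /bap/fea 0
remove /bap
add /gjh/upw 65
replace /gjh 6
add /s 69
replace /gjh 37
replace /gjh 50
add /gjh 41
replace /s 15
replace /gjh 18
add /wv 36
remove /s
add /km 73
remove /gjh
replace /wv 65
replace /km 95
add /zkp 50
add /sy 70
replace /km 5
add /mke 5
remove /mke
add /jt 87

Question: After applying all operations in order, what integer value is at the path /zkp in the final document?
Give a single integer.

Answer: 50

Derivation:
After op 1 (add /bap/jts 39): {"bap":{"jts":39,"obh":19,"w":43,"wc":88},"gjh":{"a":71,"ny":60,"upw":88}}
After op 2 (add /gjh/upw 38): {"bap":{"jts":39,"obh":19,"w":43,"wc":88},"gjh":{"a":71,"ny":60,"upw":38}}
After op 3 (add /bap/jts 34): {"bap":{"jts":34,"obh":19,"w":43,"wc":88},"gjh":{"a":71,"ny":60,"upw":38}}
After op 4 (add /bap/fea 0): {"bap":{"fea":0,"jts":34,"obh":19,"w":43,"wc":88},"gjh":{"a":71,"ny":60,"upw":38}}
After op 5 (remove /bap): {"gjh":{"a":71,"ny":60,"upw":38}}
After op 6 (add /gjh/upw 65): {"gjh":{"a":71,"ny":60,"upw":65}}
After op 7 (replace /gjh 6): {"gjh":6}
After op 8 (add /s 69): {"gjh":6,"s":69}
After op 9 (replace /gjh 37): {"gjh":37,"s":69}
After op 10 (replace /gjh 50): {"gjh":50,"s":69}
After op 11 (add /gjh 41): {"gjh":41,"s":69}
After op 12 (replace /s 15): {"gjh":41,"s":15}
After op 13 (replace /gjh 18): {"gjh":18,"s":15}
After op 14 (add /wv 36): {"gjh":18,"s":15,"wv":36}
After op 15 (remove /s): {"gjh":18,"wv":36}
After op 16 (add /km 73): {"gjh":18,"km":73,"wv":36}
After op 17 (remove /gjh): {"km":73,"wv":36}
After op 18 (replace /wv 65): {"km":73,"wv":65}
After op 19 (replace /km 95): {"km":95,"wv":65}
After op 20 (add /zkp 50): {"km":95,"wv":65,"zkp":50}
After op 21 (add /sy 70): {"km":95,"sy":70,"wv":65,"zkp":50}
After op 22 (replace /km 5): {"km":5,"sy":70,"wv":65,"zkp":50}
After op 23 (add /mke 5): {"km":5,"mke":5,"sy":70,"wv":65,"zkp":50}
After op 24 (remove /mke): {"km":5,"sy":70,"wv":65,"zkp":50}
After op 25 (add /jt 87): {"jt":87,"km":5,"sy":70,"wv":65,"zkp":50}
Value at /zkp: 50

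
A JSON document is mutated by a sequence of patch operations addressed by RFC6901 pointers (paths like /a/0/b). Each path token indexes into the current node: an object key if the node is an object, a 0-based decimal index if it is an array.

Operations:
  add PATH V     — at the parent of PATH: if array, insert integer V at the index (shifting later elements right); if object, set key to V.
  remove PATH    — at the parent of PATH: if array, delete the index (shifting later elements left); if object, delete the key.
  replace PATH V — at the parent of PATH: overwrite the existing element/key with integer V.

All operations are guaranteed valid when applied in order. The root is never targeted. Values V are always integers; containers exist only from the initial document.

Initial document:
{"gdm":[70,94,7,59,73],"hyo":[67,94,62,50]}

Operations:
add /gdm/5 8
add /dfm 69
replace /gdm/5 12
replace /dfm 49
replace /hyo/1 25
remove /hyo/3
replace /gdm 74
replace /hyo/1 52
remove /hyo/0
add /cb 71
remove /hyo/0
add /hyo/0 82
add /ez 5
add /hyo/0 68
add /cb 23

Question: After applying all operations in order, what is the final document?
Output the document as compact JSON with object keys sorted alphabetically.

After op 1 (add /gdm/5 8): {"gdm":[70,94,7,59,73,8],"hyo":[67,94,62,50]}
After op 2 (add /dfm 69): {"dfm":69,"gdm":[70,94,7,59,73,8],"hyo":[67,94,62,50]}
After op 3 (replace /gdm/5 12): {"dfm":69,"gdm":[70,94,7,59,73,12],"hyo":[67,94,62,50]}
After op 4 (replace /dfm 49): {"dfm":49,"gdm":[70,94,7,59,73,12],"hyo":[67,94,62,50]}
After op 5 (replace /hyo/1 25): {"dfm":49,"gdm":[70,94,7,59,73,12],"hyo":[67,25,62,50]}
After op 6 (remove /hyo/3): {"dfm":49,"gdm":[70,94,7,59,73,12],"hyo":[67,25,62]}
After op 7 (replace /gdm 74): {"dfm":49,"gdm":74,"hyo":[67,25,62]}
After op 8 (replace /hyo/1 52): {"dfm":49,"gdm":74,"hyo":[67,52,62]}
After op 9 (remove /hyo/0): {"dfm":49,"gdm":74,"hyo":[52,62]}
After op 10 (add /cb 71): {"cb":71,"dfm":49,"gdm":74,"hyo":[52,62]}
After op 11 (remove /hyo/0): {"cb":71,"dfm":49,"gdm":74,"hyo":[62]}
After op 12 (add /hyo/0 82): {"cb":71,"dfm":49,"gdm":74,"hyo":[82,62]}
After op 13 (add /ez 5): {"cb":71,"dfm":49,"ez":5,"gdm":74,"hyo":[82,62]}
After op 14 (add /hyo/0 68): {"cb":71,"dfm":49,"ez":5,"gdm":74,"hyo":[68,82,62]}
After op 15 (add /cb 23): {"cb":23,"dfm":49,"ez":5,"gdm":74,"hyo":[68,82,62]}

Answer: {"cb":23,"dfm":49,"ez":5,"gdm":74,"hyo":[68,82,62]}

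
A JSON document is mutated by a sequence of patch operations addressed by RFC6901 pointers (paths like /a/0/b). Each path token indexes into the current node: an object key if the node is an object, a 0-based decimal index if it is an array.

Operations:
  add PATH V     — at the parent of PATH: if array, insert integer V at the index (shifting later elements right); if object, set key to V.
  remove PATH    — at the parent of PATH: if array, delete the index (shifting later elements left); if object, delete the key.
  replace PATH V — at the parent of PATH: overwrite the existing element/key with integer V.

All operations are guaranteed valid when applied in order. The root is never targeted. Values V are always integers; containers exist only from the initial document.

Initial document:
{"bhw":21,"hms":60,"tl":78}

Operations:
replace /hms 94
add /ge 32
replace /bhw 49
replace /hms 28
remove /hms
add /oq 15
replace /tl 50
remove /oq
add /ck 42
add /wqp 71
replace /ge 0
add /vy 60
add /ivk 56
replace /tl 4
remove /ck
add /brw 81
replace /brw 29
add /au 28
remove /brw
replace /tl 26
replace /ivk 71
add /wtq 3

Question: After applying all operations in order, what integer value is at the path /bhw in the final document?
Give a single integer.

After op 1 (replace /hms 94): {"bhw":21,"hms":94,"tl":78}
After op 2 (add /ge 32): {"bhw":21,"ge":32,"hms":94,"tl":78}
After op 3 (replace /bhw 49): {"bhw":49,"ge":32,"hms":94,"tl":78}
After op 4 (replace /hms 28): {"bhw":49,"ge":32,"hms":28,"tl":78}
After op 5 (remove /hms): {"bhw":49,"ge":32,"tl":78}
After op 6 (add /oq 15): {"bhw":49,"ge":32,"oq":15,"tl":78}
After op 7 (replace /tl 50): {"bhw":49,"ge":32,"oq":15,"tl":50}
After op 8 (remove /oq): {"bhw":49,"ge":32,"tl":50}
After op 9 (add /ck 42): {"bhw":49,"ck":42,"ge":32,"tl":50}
After op 10 (add /wqp 71): {"bhw":49,"ck":42,"ge":32,"tl":50,"wqp":71}
After op 11 (replace /ge 0): {"bhw":49,"ck":42,"ge":0,"tl":50,"wqp":71}
After op 12 (add /vy 60): {"bhw":49,"ck":42,"ge":0,"tl":50,"vy":60,"wqp":71}
After op 13 (add /ivk 56): {"bhw":49,"ck":42,"ge":0,"ivk":56,"tl":50,"vy":60,"wqp":71}
After op 14 (replace /tl 4): {"bhw":49,"ck":42,"ge":0,"ivk":56,"tl":4,"vy":60,"wqp":71}
After op 15 (remove /ck): {"bhw":49,"ge":0,"ivk":56,"tl":4,"vy":60,"wqp":71}
After op 16 (add /brw 81): {"bhw":49,"brw":81,"ge":0,"ivk":56,"tl":4,"vy":60,"wqp":71}
After op 17 (replace /brw 29): {"bhw":49,"brw":29,"ge":0,"ivk":56,"tl":4,"vy":60,"wqp":71}
After op 18 (add /au 28): {"au":28,"bhw":49,"brw":29,"ge":0,"ivk":56,"tl":4,"vy":60,"wqp":71}
After op 19 (remove /brw): {"au":28,"bhw":49,"ge":0,"ivk":56,"tl":4,"vy":60,"wqp":71}
After op 20 (replace /tl 26): {"au":28,"bhw":49,"ge":0,"ivk":56,"tl":26,"vy":60,"wqp":71}
After op 21 (replace /ivk 71): {"au":28,"bhw":49,"ge":0,"ivk":71,"tl":26,"vy":60,"wqp":71}
After op 22 (add /wtq 3): {"au":28,"bhw":49,"ge":0,"ivk":71,"tl":26,"vy":60,"wqp":71,"wtq":3}
Value at /bhw: 49

Answer: 49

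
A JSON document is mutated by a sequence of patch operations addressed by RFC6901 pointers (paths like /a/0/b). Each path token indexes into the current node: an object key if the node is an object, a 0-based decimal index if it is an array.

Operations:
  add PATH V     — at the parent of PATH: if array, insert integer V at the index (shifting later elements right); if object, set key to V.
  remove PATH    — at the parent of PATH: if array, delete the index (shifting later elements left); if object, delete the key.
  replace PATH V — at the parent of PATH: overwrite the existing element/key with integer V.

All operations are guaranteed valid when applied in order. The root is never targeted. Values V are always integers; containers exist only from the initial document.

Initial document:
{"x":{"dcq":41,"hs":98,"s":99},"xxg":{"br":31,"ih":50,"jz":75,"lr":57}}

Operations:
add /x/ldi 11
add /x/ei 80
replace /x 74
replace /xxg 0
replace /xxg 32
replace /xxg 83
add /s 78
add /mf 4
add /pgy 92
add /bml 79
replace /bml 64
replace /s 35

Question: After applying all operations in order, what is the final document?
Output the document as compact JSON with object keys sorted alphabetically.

Answer: {"bml":64,"mf":4,"pgy":92,"s":35,"x":74,"xxg":83}

Derivation:
After op 1 (add /x/ldi 11): {"x":{"dcq":41,"hs":98,"ldi":11,"s":99},"xxg":{"br":31,"ih":50,"jz":75,"lr":57}}
After op 2 (add /x/ei 80): {"x":{"dcq":41,"ei":80,"hs":98,"ldi":11,"s":99},"xxg":{"br":31,"ih":50,"jz":75,"lr":57}}
After op 3 (replace /x 74): {"x":74,"xxg":{"br":31,"ih":50,"jz":75,"lr":57}}
After op 4 (replace /xxg 0): {"x":74,"xxg":0}
After op 5 (replace /xxg 32): {"x":74,"xxg":32}
After op 6 (replace /xxg 83): {"x":74,"xxg":83}
After op 7 (add /s 78): {"s":78,"x":74,"xxg":83}
After op 8 (add /mf 4): {"mf":4,"s":78,"x":74,"xxg":83}
After op 9 (add /pgy 92): {"mf":4,"pgy":92,"s":78,"x":74,"xxg":83}
After op 10 (add /bml 79): {"bml":79,"mf":4,"pgy":92,"s":78,"x":74,"xxg":83}
After op 11 (replace /bml 64): {"bml":64,"mf":4,"pgy":92,"s":78,"x":74,"xxg":83}
After op 12 (replace /s 35): {"bml":64,"mf":4,"pgy":92,"s":35,"x":74,"xxg":83}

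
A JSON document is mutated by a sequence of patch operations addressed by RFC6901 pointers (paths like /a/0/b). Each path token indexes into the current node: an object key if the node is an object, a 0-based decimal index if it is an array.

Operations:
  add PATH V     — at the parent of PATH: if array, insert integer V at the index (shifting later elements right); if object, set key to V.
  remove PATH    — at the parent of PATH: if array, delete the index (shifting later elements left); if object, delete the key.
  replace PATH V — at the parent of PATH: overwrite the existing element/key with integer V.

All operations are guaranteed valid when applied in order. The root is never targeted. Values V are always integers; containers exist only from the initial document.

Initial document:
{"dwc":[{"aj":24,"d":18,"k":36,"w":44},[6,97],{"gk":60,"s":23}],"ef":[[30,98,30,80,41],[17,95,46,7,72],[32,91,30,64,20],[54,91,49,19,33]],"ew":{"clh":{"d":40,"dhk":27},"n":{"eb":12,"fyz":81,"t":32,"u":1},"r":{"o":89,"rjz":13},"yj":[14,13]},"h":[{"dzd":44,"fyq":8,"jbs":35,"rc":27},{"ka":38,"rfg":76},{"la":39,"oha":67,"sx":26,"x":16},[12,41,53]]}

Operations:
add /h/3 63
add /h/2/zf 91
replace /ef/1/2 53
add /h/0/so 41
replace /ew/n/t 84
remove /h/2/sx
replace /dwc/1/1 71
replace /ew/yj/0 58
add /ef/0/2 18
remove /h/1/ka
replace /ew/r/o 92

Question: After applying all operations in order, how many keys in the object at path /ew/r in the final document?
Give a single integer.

After op 1 (add /h/3 63): {"dwc":[{"aj":24,"d":18,"k":36,"w":44},[6,97],{"gk":60,"s":23}],"ef":[[30,98,30,80,41],[17,95,46,7,72],[32,91,30,64,20],[54,91,49,19,33]],"ew":{"clh":{"d":40,"dhk":27},"n":{"eb":12,"fyz":81,"t":32,"u":1},"r":{"o":89,"rjz":13},"yj":[14,13]},"h":[{"dzd":44,"fyq":8,"jbs":35,"rc":27},{"ka":38,"rfg":76},{"la":39,"oha":67,"sx":26,"x":16},63,[12,41,53]]}
After op 2 (add /h/2/zf 91): {"dwc":[{"aj":24,"d":18,"k":36,"w":44},[6,97],{"gk":60,"s":23}],"ef":[[30,98,30,80,41],[17,95,46,7,72],[32,91,30,64,20],[54,91,49,19,33]],"ew":{"clh":{"d":40,"dhk":27},"n":{"eb":12,"fyz":81,"t":32,"u":1},"r":{"o":89,"rjz":13},"yj":[14,13]},"h":[{"dzd":44,"fyq":8,"jbs":35,"rc":27},{"ka":38,"rfg":76},{"la":39,"oha":67,"sx":26,"x":16,"zf":91},63,[12,41,53]]}
After op 3 (replace /ef/1/2 53): {"dwc":[{"aj":24,"d":18,"k":36,"w":44},[6,97],{"gk":60,"s":23}],"ef":[[30,98,30,80,41],[17,95,53,7,72],[32,91,30,64,20],[54,91,49,19,33]],"ew":{"clh":{"d":40,"dhk":27},"n":{"eb":12,"fyz":81,"t":32,"u":1},"r":{"o":89,"rjz":13},"yj":[14,13]},"h":[{"dzd":44,"fyq":8,"jbs":35,"rc":27},{"ka":38,"rfg":76},{"la":39,"oha":67,"sx":26,"x":16,"zf":91},63,[12,41,53]]}
After op 4 (add /h/0/so 41): {"dwc":[{"aj":24,"d":18,"k":36,"w":44},[6,97],{"gk":60,"s":23}],"ef":[[30,98,30,80,41],[17,95,53,7,72],[32,91,30,64,20],[54,91,49,19,33]],"ew":{"clh":{"d":40,"dhk":27},"n":{"eb":12,"fyz":81,"t":32,"u":1},"r":{"o":89,"rjz":13},"yj":[14,13]},"h":[{"dzd":44,"fyq":8,"jbs":35,"rc":27,"so":41},{"ka":38,"rfg":76},{"la":39,"oha":67,"sx":26,"x":16,"zf":91},63,[12,41,53]]}
After op 5 (replace /ew/n/t 84): {"dwc":[{"aj":24,"d":18,"k":36,"w":44},[6,97],{"gk":60,"s":23}],"ef":[[30,98,30,80,41],[17,95,53,7,72],[32,91,30,64,20],[54,91,49,19,33]],"ew":{"clh":{"d":40,"dhk":27},"n":{"eb":12,"fyz":81,"t":84,"u":1},"r":{"o":89,"rjz":13},"yj":[14,13]},"h":[{"dzd":44,"fyq":8,"jbs":35,"rc":27,"so":41},{"ka":38,"rfg":76},{"la":39,"oha":67,"sx":26,"x":16,"zf":91},63,[12,41,53]]}
After op 6 (remove /h/2/sx): {"dwc":[{"aj":24,"d":18,"k":36,"w":44},[6,97],{"gk":60,"s":23}],"ef":[[30,98,30,80,41],[17,95,53,7,72],[32,91,30,64,20],[54,91,49,19,33]],"ew":{"clh":{"d":40,"dhk":27},"n":{"eb":12,"fyz":81,"t":84,"u":1},"r":{"o":89,"rjz":13},"yj":[14,13]},"h":[{"dzd":44,"fyq":8,"jbs":35,"rc":27,"so":41},{"ka":38,"rfg":76},{"la":39,"oha":67,"x":16,"zf":91},63,[12,41,53]]}
After op 7 (replace /dwc/1/1 71): {"dwc":[{"aj":24,"d":18,"k":36,"w":44},[6,71],{"gk":60,"s":23}],"ef":[[30,98,30,80,41],[17,95,53,7,72],[32,91,30,64,20],[54,91,49,19,33]],"ew":{"clh":{"d":40,"dhk":27},"n":{"eb":12,"fyz":81,"t":84,"u":1},"r":{"o":89,"rjz":13},"yj":[14,13]},"h":[{"dzd":44,"fyq":8,"jbs":35,"rc":27,"so":41},{"ka":38,"rfg":76},{"la":39,"oha":67,"x":16,"zf":91},63,[12,41,53]]}
After op 8 (replace /ew/yj/0 58): {"dwc":[{"aj":24,"d":18,"k":36,"w":44},[6,71],{"gk":60,"s":23}],"ef":[[30,98,30,80,41],[17,95,53,7,72],[32,91,30,64,20],[54,91,49,19,33]],"ew":{"clh":{"d":40,"dhk":27},"n":{"eb":12,"fyz":81,"t":84,"u":1},"r":{"o":89,"rjz":13},"yj":[58,13]},"h":[{"dzd":44,"fyq":8,"jbs":35,"rc":27,"so":41},{"ka":38,"rfg":76},{"la":39,"oha":67,"x":16,"zf":91},63,[12,41,53]]}
After op 9 (add /ef/0/2 18): {"dwc":[{"aj":24,"d":18,"k":36,"w":44},[6,71],{"gk":60,"s":23}],"ef":[[30,98,18,30,80,41],[17,95,53,7,72],[32,91,30,64,20],[54,91,49,19,33]],"ew":{"clh":{"d":40,"dhk":27},"n":{"eb":12,"fyz":81,"t":84,"u":1},"r":{"o":89,"rjz":13},"yj":[58,13]},"h":[{"dzd":44,"fyq":8,"jbs":35,"rc":27,"so":41},{"ka":38,"rfg":76},{"la":39,"oha":67,"x":16,"zf":91},63,[12,41,53]]}
After op 10 (remove /h/1/ka): {"dwc":[{"aj":24,"d":18,"k":36,"w":44},[6,71],{"gk":60,"s":23}],"ef":[[30,98,18,30,80,41],[17,95,53,7,72],[32,91,30,64,20],[54,91,49,19,33]],"ew":{"clh":{"d":40,"dhk":27},"n":{"eb":12,"fyz":81,"t":84,"u":1},"r":{"o":89,"rjz":13},"yj":[58,13]},"h":[{"dzd":44,"fyq":8,"jbs":35,"rc":27,"so":41},{"rfg":76},{"la":39,"oha":67,"x":16,"zf":91},63,[12,41,53]]}
After op 11 (replace /ew/r/o 92): {"dwc":[{"aj":24,"d":18,"k":36,"w":44},[6,71],{"gk":60,"s":23}],"ef":[[30,98,18,30,80,41],[17,95,53,7,72],[32,91,30,64,20],[54,91,49,19,33]],"ew":{"clh":{"d":40,"dhk":27},"n":{"eb":12,"fyz":81,"t":84,"u":1},"r":{"o":92,"rjz":13},"yj":[58,13]},"h":[{"dzd":44,"fyq":8,"jbs":35,"rc":27,"so":41},{"rfg":76},{"la":39,"oha":67,"x":16,"zf":91},63,[12,41,53]]}
Size at path /ew/r: 2

Answer: 2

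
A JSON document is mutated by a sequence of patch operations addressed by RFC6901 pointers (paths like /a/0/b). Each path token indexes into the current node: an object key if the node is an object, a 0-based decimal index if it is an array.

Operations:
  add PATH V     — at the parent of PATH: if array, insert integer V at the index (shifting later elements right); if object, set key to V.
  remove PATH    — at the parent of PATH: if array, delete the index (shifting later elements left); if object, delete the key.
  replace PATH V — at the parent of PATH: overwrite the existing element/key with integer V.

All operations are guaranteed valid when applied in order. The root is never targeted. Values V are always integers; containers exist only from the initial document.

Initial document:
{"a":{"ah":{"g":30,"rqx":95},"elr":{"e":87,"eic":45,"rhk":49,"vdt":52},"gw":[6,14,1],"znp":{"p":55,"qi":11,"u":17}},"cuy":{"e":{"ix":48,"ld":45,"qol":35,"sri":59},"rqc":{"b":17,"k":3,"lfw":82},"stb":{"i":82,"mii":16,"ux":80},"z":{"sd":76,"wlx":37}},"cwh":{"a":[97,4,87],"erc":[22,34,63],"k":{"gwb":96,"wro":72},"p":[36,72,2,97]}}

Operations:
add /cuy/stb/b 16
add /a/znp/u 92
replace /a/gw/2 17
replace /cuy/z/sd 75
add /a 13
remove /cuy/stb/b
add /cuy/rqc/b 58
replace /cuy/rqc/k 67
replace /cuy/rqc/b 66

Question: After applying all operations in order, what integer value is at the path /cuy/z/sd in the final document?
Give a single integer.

After op 1 (add /cuy/stb/b 16): {"a":{"ah":{"g":30,"rqx":95},"elr":{"e":87,"eic":45,"rhk":49,"vdt":52},"gw":[6,14,1],"znp":{"p":55,"qi":11,"u":17}},"cuy":{"e":{"ix":48,"ld":45,"qol":35,"sri":59},"rqc":{"b":17,"k":3,"lfw":82},"stb":{"b":16,"i":82,"mii":16,"ux":80},"z":{"sd":76,"wlx":37}},"cwh":{"a":[97,4,87],"erc":[22,34,63],"k":{"gwb":96,"wro":72},"p":[36,72,2,97]}}
After op 2 (add /a/znp/u 92): {"a":{"ah":{"g":30,"rqx":95},"elr":{"e":87,"eic":45,"rhk":49,"vdt":52},"gw":[6,14,1],"znp":{"p":55,"qi":11,"u":92}},"cuy":{"e":{"ix":48,"ld":45,"qol":35,"sri":59},"rqc":{"b":17,"k":3,"lfw":82},"stb":{"b":16,"i":82,"mii":16,"ux":80},"z":{"sd":76,"wlx":37}},"cwh":{"a":[97,4,87],"erc":[22,34,63],"k":{"gwb":96,"wro":72},"p":[36,72,2,97]}}
After op 3 (replace /a/gw/2 17): {"a":{"ah":{"g":30,"rqx":95},"elr":{"e":87,"eic":45,"rhk":49,"vdt":52},"gw":[6,14,17],"znp":{"p":55,"qi":11,"u":92}},"cuy":{"e":{"ix":48,"ld":45,"qol":35,"sri":59},"rqc":{"b":17,"k":3,"lfw":82},"stb":{"b":16,"i":82,"mii":16,"ux":80},"z":{"sd":76,"wlx":37}},"cwh":{"a":[97,4,87],"erc":[22,34,63],"k":{"gwb":96,"wro":72},"p":[36,72,2,97]}}
After op 4 (replace /cuy/z/sd 75): {"a":{"ah":{"g":30,"rqx":95},"elr":{"e":87,"eic":45,"rhk":49,"vdt":52},"gw":[6,14,17],"znp":{"p":55,"qi":11,"u":92}},"cuy":{"e":{"ix":48,"ld":45,"qol":35,"sri":59},"rqc":{"b":17,"k":3,"lfw":82},"stb":{"b":16,"i":82,"mii":16,"ux":80},"z":{"sd":75,"wlx":37}},"cwh":{"a":[97,4,87],"erc":[22,34,63],"k":{"gwb":96,"wro":72},"p":[36,72,2,97]}}
After op 5 (add /a 13): {"a":13,"cuy":{"e":{"ix":48,"ld":45,"qol":35,"sri":59},"rqc":{"b":17,"k":3,"lfw":82},"stb":{"b":16,"i":82,"mii":16,"ux":80},"z":{"sd":75,"wlx":37}},"cwh":{"a":[97,4,87],"erc":[22,34,63],"k":{"gwb":96,"wro":72},"p":[36,72,2,97]}}
After op 6 (remove /cuy/stb/b): {"a":13,"cuy":{"e":{"ix":48,"ld":45,"qol":35,"sri":59},"rqc":{"b":17,"k":3,"lfw":82},"stb":{"i":82,"mii":16,"ux":80},"z":{"sd":75,"wlx":37}},"cwh":{"a":[97,4,87],"erc":[22,34,63],"k":{"gwb":96,"wro":72},"p":[36,72,2,97]}}
After op 7 (add /cuy/rqc/b 58): {"a":13,"cuy":{"e":{"ix":48,"ld":45,"qol":35,"sri":59},"rqc":{"b":58,"k":3,"lfw":82},"stb":{"i":82,"mii":16,"ux":80},"z":{"sd":75,"wlx":37}},"cwh":{"a":[97,4,87],"erc":[22,34,63],"k":{"gwb":96,"wro":72},"p":[36,72,2,97]}}
After op 8 (replace /cuy/rqc/k 67): {"a":13,"cuy":{"e":{"ix":48,"ld":45,"qol":35,"sri":59},"rqc":{"b":58,"k":67,"lfw":82},"stb":{"i":82,"mii":16,"ux":80},"z":{"sd":75,"wlx":37}},"cwh":{"a":[97,4,87],"erc":[22,34,63],"k":{"gwb":96,"wro":72},"p":[36,72,2,97]}}
After op 9 (replace /cuy/rqc/b 66): {"a":13,"cuy":{"e":{"ix":48,"ld":45,"qol":35,"sri":59},"rqc":{"b":66,"k":67,"lfw":82},"stb":{"i":82,"mii":16,"ux":80},"z":{"sd":75,"wlx":37}},"cwh":{"a":[97,4,87],"erc":[22,34,63],"k":{"gwb":96,"wro":72},"p":[36,72,2,97]}}
Value at /cuy/z/sd: 75

Answer: 75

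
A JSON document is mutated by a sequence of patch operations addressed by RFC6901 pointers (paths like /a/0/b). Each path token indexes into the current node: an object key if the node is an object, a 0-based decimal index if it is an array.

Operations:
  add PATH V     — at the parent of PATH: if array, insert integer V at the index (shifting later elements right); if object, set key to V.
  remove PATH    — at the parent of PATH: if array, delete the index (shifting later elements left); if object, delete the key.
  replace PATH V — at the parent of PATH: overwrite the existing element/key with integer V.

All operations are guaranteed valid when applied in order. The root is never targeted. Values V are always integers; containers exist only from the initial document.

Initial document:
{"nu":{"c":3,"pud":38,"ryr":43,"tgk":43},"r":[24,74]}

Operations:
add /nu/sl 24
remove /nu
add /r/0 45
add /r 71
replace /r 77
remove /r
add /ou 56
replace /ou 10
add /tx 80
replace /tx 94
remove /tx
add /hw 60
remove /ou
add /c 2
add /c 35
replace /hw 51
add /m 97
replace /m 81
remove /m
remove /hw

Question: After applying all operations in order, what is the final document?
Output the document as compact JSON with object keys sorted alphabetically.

After op 1 (add /nu/sl 24): {"nu":{"c":3,"pud":38,"ryr":43,"sl":24,"tgk":43},"r":[24,74]}
After op 2 (remove /nu): {"r":[24,74]}
After op 3 (add /r/0 45): {"r":[45,24,74]}
After op 4 (add /r 71): {"r":71}
After op 5 (replace /r 77): {"r":77}
After op 6 (remove /r): {}
After op 7 (add /ou 56): {"ou":56}
After op 8 (replace /ou 10): {"ou":10}
After op 9 (add /tx 80): {"ou":10,"tx":80}
After op 10 (replace /tx 94): {"ou":10,"tx":94}
After op 11 (remove /tx): {"ou":10}
After op 12 (add /hw 60): {"hw":60,"ou":10}
After op 13 (remove /ou): {"hw":60}
After op 14 (add /c 2): {"c":2,"hw":60}
After op 15 (add /c 35): {"c":35,"hw":60}
After op 16 (replace /hw 51): {"c":35,"hw":51}
After op 17 (add /m 97): {"c":35,"hw":51,"m":97}
After op 18 (replace /m 81): {"c":35,"hw":51,"m":81}
After op 19 (remove /m): {"c":35,"hw":51}
After op 20 (remove /hw): {"c":35}

Answer: {"c":35}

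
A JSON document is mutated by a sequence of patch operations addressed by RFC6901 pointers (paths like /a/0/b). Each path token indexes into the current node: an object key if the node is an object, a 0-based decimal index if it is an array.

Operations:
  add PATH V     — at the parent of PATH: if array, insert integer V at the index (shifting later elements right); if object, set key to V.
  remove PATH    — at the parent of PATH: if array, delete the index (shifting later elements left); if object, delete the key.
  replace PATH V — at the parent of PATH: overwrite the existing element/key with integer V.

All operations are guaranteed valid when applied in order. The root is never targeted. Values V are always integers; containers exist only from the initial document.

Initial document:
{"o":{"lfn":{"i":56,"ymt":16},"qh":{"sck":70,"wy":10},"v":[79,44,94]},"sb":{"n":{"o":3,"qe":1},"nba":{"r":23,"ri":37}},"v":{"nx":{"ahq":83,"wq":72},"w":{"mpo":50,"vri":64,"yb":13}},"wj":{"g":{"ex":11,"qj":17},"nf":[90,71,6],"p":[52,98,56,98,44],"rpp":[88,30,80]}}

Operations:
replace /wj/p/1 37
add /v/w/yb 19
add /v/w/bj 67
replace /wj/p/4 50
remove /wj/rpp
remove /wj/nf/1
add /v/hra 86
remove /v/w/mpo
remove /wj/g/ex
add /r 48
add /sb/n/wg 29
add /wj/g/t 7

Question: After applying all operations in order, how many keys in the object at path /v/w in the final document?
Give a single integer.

Answer: 3

Derivation:
After op 1 (replace /wj/p/1 37): {"o":{"lfn":{"i":56,"ymt":16},"qh":{"sck":70,"wy":10},"v":[79,44,94]},"sb":{"n":{"o":3,"qe":1},"nba":{"r":23,"ri":37}},"v":{"nx":{"ahq":83,"wq":72},"w":{"mpo":50,"vri":64,"yb":13}},"wj":{"g":{"ex":11,"qj":17},"nf":[90,71,6],"p":[52,37,56,98,44],"rpp":[88,30,80]}}
After op 2 (add /v/w/yb 19): {"o":{"lfn":{"i":56,"ymt":16},"qh":{"sck":70,"wy":10},"v":[79,44,94]},"sb":{"n":{"o":3,"qe":1},"nba":{"r":23,"ri":37}},"v":{"nx":{"ahq":83,"wq":72},"w":{"mpo":50,"vri":64,"yb":19}},"wj":{"g":{"ex":11,"qj":17},"nf":[90,71,6],"p":[52,37,56,98,44],"rpp":[88,30,80]}}
After op 3 (add /v/w/bj 67): {"o":{"lfn":{"i":56,"ymt":16},"qh":{"sck":70,"wy":10},"v":[79,44,94]},"sb":{"n":{"o":3,"qe":1},"nba":{"r":23,"ri":37}},"v":{"nx":{"ahq":83,"wq":72},"w":{"bj":67,"mpo":50,"vri":64,"yb":19}},"wj":{"g":{"ex":11,"qj":17},"nf":[90,71,6],"p":[52,37,56,98,44],"rpp":[88,30,80]}}
After op 4 (replace /wj/p/4 50): {"o":{"lfn":{"i":56,"ymt":16},"qh":{"sck":70,"wy":10},"v":[79,44,94]},"sb":{"n":{"o":3,"qe":1},"nba":{"r":23,"ri":37}},"v":{"nx":{"ahq":83,"wq":72},"w":{"bj":67,"mpo":50,"vri":64,"yb":19}},"wj":{"g":{"ex":11,"qj":17},"nf":[90,71,6],"p":[52,37,56,98,50],"rpp":[88,30,80]}}
After op 5 (remove /wj/rpp): {"o":{"lfn":{"i":56,"ymt":16},"qh":{"sck":70,"wy":10},"v":[79,44,94]},"sb":{"n":{"o":3,"qe":1},"nba":{"r":23,"ri":37}},"v":{"nx":{"ahq":83,"wq":72},"w":{"bj":67,"mpo":50,"vri":64,"yb":19}},"wj":{"g":{"ex":11,"qj":17},"nf":[90,71,6],"p":[52,37,56,98,50]}}
After op 6 (remove /wj/nf/1): {"o":{"lfn":{"i":56,"ymt":16},"qh":{"sck":70,"wy":10},"v":[79,44,94]},"sb":{"n":{"o":3,"qe":1},"nba":{"r":23,"ri":37}},"v":{"nx":{"ahq":83,"wq":72},"w":{"bj":67,"mpo":50,"vri":64,"yb":19}},"wj":{"g":{"ex":11,"qj":17},"nf":[90,6],"p":[52,37,56,98,50]}}
After op 7 (add /v/hra 86): {"o":{"lfn":{"i":56,"ymt":16},"qh":{"sck":70,"wy":10},"v":[79,44,94]},"sb":{"n":{"o":3,"qe":1},"nba":{"r":23,"ri":37}},"v":{"hra":86,"nx":{"ahq":83,"wq":72},"w":{"bj":67,"mpo":50,"vri":64,"yb":19}},"wj":{"g":{"ex":11,"qj":17},"nf":[90,6],"p":[52,37,56,98,50]}}
After op 8 (remove /v/w/mpo): {"o":{"lfn":{"i":56,"ymt":16},"qh":{"sck":70,"wy":10},"v":[79,44,94]},"sb":{"n":{"o":3,"qe":1},"nba":{"r":23,"ri":37}},"v":{"hra":86,"nx":{"ahq":83,"wq":72},"w":{"bj":67,"vri":64,"yb":19}},"wj":{"g":{"ex":11,"qj":17},"nf":[90,6],"p":[52,37,56,98,50]}}
After op 9 (remove /wj/g/ex): {"o":{"lfn":{"i":56,"ymt":16},"qh":{"sck":70,"wy":10},"v":[79,44,94]},"sb":{"n":{"o":3,"qe":1},"nba":{"r":23,"ri":37}},"v":{"hra":86,"nx":{"ahq":83,"wq":72},"w":{"bj":67,"vri":64,"yb":19}},"wj":{"g":{"qj":17},"nf":[90,6],"p":[52,37,56,98,50]}}
After op 10 (add /r 48): {"o":{"lfn":{"i":56,"ymt":16},"qh":{"sck":70,"wy":10},"v":[79,44,94]},"r":48,"sb":{"n":{"o":3,"qe":1},"nba":{"r":23,"ri":37}},"v":{"hra":86,"nx":{"ahq":83,"wq":72},"w":{"bj":67,"vri":64,"yb":19}},"wj":{"g":{"qj":17},"nf":[90,6],"p":[52,37,56,98,50]}}
After op 11 (add /sb/n/wg 29): {"o":{"lfn":{"i":56,"ymt":16},"qh":{"sck":70,"wy":10},"v":[79,44,94]},"r":48,"sb":{"n":{"o":3,"qe":1,"wg":29},"nba":{"r":23,"ri":37}},"v":{"hra":86,"nx":{"ahq":83,"wq":72},"w":{"bj":67,"vri":64,"yb":19}},"wj":{"g":{"qj":17},"nf":[90,6],"p":[52,37,56,98,50]}}
After op 12 (add /wj/g/t 7): {"o":{"lfn":{"i":56,"ymt":16},"qh":{"sck":70,"wy":10},"v":[79,44,94]},"r":48,"sb":{"n":{"o":3,"qe":1,"wg":29},"nba":{"r":23,"ri":37}},"v":{"hra":86,"nx":{"ahq":83,"wq":72},"w":{"bj":67,"vri":64,"yb":19}},"wj":{"g":{"qj":17,"t":7},"nf":[90,6],"p":[52,37,56,98,50]}}
Size at path /v/w: 3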